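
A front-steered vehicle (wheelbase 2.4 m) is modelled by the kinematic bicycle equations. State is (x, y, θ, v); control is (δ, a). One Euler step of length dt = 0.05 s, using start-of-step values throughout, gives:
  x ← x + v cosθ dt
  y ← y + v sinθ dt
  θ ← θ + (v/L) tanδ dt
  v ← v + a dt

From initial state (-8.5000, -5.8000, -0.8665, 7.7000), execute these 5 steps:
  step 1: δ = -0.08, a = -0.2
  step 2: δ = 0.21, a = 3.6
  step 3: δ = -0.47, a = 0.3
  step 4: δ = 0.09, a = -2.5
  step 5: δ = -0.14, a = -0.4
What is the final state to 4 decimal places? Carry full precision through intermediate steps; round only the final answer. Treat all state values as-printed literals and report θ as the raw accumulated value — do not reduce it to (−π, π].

(-7.2712, -7.3069, -0.9365, 7.7400)

after step 1 (δ=-0.08, a=-0.2): (-8.250713, -6.093396, -0.879361, 7.690000)
after step 2 (δ=0.21, a=3.6): (-8.005539, -6.389588, -0.845214, 7.870000)
after step 3 (δ=-0.47, a=0.3): (-7.744424, -6.683971, -0.928499, 7.885000)
after step 4 (δ=0.09, a=-2.5): (-7.508254, -6.999655, -0.913674, 7.760000)
after step 5 (δ=-0.14, a=-0.4): (-7.271248, -7.306856, -0.936457, 7.740000)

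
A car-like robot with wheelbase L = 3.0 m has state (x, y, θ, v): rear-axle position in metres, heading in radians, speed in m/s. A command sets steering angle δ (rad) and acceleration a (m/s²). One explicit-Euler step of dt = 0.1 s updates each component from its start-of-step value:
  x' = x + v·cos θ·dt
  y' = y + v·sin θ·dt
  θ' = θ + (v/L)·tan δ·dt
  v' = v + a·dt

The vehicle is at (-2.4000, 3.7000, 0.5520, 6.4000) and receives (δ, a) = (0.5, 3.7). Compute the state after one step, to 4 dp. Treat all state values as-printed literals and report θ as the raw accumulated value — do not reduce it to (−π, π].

(-1.8551, 4.0356, 0.6685, 6.7700)

x' = -2.4000 + 6.4000·cos(0.5520)·0.1 = -1.8551
y' = 3.7000 + 6.4000·sin(0.5520)·0.1 = 4.0356
θ' = 0.5520 + (6.4000/3.0)·tan(0.5)·0.1 = 0.6685
v' = 6.4000 + 3.7000·0.1 = 6.7700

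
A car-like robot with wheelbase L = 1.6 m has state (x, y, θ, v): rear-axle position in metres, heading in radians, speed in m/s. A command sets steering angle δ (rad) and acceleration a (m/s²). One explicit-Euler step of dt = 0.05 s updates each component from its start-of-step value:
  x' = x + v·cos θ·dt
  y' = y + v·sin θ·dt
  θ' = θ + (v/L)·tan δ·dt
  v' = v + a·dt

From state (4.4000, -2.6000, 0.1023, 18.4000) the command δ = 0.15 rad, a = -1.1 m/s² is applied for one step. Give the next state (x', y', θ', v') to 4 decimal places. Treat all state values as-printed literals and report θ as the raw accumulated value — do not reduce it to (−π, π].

x' = 4.4000 + 18.4000·cos(0.1023)·0.05 = 5.3152
y' = -2.6000 + 18.4000·sin(0.1023)·0.05 = -2.5060
θ' = 0.1023 + (18.4000/1.6)·tan(0.15)·0.05 = 0.1892
v' = 18.4000 − 1.1000·0.05 = 18.3450

(5.3152, -2.5060, 0.1892, 18.3450)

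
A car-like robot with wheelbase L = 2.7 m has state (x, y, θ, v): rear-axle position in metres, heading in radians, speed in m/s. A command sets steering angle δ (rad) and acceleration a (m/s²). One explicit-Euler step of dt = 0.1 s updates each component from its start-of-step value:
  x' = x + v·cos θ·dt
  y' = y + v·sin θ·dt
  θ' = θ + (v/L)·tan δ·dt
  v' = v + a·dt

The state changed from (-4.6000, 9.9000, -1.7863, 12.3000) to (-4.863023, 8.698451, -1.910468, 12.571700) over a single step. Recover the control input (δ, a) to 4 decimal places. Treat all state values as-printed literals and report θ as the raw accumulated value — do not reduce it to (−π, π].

δ = -0.2661, a = 2.7170

a = (v'−v)/dt = (0.271700)/0.1 = 2.7170
Δθ = θ'−θ = -0.124168;  (v·dt/L) = 12.3000·0.1/2.7 = 0.455556
tan δ = Δθ·L/(v·dt) = -0.272564  →  δ = -0.2661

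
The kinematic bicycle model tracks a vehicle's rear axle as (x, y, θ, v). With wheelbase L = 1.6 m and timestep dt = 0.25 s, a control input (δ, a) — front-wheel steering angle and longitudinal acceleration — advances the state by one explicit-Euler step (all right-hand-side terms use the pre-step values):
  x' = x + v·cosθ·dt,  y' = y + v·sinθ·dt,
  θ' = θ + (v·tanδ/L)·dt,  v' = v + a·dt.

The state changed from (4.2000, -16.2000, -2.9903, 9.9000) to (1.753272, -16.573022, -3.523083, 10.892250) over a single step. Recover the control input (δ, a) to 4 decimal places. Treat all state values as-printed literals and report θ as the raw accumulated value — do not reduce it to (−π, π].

δ = -0.3317, a = 3.9690

a = (v'−v)/dt = (0.992250)/0.25 = 3.9690
Δθ = θ'−θ = -0.532783;  (v·dt/L) = 9.9000·0.25/1.6 = 1.546875
tan δ = Δθ·L/(v·dt) = -0.344425  →  δ = -0.3317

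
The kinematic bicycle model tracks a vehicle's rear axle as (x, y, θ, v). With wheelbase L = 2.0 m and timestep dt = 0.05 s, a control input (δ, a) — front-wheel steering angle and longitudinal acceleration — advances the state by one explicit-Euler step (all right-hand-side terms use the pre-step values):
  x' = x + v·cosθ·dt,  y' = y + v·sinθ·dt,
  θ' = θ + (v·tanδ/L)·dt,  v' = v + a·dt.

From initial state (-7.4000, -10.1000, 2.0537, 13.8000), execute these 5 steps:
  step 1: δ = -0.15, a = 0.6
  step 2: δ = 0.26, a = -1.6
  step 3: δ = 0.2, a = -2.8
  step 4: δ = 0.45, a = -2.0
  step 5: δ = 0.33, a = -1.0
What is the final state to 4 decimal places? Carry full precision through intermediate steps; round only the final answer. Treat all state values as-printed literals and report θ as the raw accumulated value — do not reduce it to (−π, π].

after step 1 (δ=-0.15, a=0.6): (-7.720403, -9.488901, 2.001558, 13.830000)
after step 2 (δ=0.26, a=-1.6): (-8.009148, -8.860571, 2.093535, 13.750000)
after step 3 (δ=0.2, a=-2.8): (-8.352386, -8.264884, 2.163217, 13.610000)
after step 4 (δ=0.45, a=-2.0): (-8.732358, -7.700346, 2.327576, 13.510000)
after step 5 (δ=0.33, a=-1.0): (-9.196145, -7.209224, 2.443264, 13.460000)

(-9.1961, -7.2092, 2.4433, 13.4600)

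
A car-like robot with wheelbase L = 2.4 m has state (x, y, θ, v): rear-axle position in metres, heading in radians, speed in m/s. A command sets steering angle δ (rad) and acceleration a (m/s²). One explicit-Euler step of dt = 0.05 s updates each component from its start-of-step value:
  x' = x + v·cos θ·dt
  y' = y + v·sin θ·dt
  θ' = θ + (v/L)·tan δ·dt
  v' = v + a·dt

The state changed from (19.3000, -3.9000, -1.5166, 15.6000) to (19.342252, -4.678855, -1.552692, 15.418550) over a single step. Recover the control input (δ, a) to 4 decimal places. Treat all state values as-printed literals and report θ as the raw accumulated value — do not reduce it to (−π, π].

a = (v'−v)/dt = (-0.181450)/0.05 = -3.6290
Δθ = θ'−θ = -0.036092;  (v·dt/L) = 15.6000·0.05/2.4 = 0.325000
tan δ = Δθ·L/(v·dt) = -0.111052  →  δ = -0.1106

δ = -0.1106, a = -3.6290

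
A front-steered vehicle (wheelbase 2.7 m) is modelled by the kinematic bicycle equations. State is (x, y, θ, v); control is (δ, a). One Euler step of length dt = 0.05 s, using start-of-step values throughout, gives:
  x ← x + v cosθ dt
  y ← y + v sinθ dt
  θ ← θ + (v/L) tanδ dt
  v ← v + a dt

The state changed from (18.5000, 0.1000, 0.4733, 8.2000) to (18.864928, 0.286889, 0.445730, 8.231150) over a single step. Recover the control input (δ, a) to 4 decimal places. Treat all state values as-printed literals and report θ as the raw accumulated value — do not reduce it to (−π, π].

a = (v'−v)/dt = (0.031150)/0.05 = 0.6230
Δθ = θ'−θ = -0.027570;  (v·dt/L) = 8.2000·0.05/2.7 = 0.151852
tan δ = Δθ·L/(v·dt) = -0.181559  →  δ = -0.1796

δ = -0.1796, a = 0.6230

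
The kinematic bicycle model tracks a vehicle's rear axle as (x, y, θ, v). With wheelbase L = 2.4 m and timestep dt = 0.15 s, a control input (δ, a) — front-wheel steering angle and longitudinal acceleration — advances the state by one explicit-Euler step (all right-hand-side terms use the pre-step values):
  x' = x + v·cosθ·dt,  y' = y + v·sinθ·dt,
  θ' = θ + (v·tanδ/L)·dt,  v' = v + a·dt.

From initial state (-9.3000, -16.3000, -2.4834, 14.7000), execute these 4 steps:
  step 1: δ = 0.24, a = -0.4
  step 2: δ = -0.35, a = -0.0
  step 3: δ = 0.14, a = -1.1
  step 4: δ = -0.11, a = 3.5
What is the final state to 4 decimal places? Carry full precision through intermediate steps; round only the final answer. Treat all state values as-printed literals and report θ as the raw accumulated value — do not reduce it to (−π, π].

after step 1 (δ=0.24, a=-0.4): (-11.044373, -17.648772, -2.258567, 14.640000)
after step 2 (δ=-0.35, a=-0.0): (-12.438429, -19.345541, -2.592568, 14.640000)
after step 3 (δ=0.14, a=-1.1): (-14.311691, -20.491536, -2.463624, 14.475000)
after step 4 (δ=-0.11, a=3.5): (-16.002766, -21.853371, -2.563543, 15.000000)

(-16.0028, -21.8534, -2.5635, 15.0000)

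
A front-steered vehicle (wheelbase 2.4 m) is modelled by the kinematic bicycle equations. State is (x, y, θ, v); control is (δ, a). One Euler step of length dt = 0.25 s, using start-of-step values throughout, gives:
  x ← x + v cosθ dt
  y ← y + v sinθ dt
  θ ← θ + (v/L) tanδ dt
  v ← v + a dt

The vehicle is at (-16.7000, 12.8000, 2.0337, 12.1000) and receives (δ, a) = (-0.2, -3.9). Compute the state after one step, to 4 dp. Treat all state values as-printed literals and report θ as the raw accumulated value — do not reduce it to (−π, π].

x' = -16.7000 + 12.1000·cos(2.0337)·0.25 = -18.0508
y' = 12.8000 + 12.1000·sin(2.0337)·0.25 = 15.5066
θ' = 2.0337 + (12.1000/2.4)·tan(-0.2)·0.25 = 1.7782
v' = 12.1000 − 3.9000·0.25 = 11.1250

(-18.0508, 15.5066, 1.7782, 11.1250)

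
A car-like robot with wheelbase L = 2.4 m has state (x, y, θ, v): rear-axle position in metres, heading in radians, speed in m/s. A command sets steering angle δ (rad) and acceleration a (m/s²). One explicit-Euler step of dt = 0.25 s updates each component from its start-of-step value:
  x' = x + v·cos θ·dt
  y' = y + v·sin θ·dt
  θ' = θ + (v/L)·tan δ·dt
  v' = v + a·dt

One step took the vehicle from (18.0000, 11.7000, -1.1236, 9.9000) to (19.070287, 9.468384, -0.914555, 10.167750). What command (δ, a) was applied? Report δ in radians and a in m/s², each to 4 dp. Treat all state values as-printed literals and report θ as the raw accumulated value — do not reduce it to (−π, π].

a = (v'−v)/dt = (0.267750)/0.25 = 1.0710
Δθ = θ'−θ = 0.209045;  (v·dt/L) = 9.9000·0.25/2.4 = 1.031250
tan δ = Δθ·L/(v·dt) = 0.202710  →  δ = 0.2000

δ = 0.2000, a = 1.0710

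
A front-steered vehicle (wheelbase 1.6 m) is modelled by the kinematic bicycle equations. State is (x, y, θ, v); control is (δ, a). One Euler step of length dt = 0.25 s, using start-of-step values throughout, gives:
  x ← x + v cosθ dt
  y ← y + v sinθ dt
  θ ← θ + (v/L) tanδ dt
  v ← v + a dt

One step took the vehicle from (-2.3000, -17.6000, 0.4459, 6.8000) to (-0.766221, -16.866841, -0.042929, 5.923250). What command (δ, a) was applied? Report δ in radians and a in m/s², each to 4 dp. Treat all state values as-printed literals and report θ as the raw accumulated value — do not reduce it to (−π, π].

δ = -0.4312, a = -3.5070

a = (v'−v)/dt = (-0.876750)/0.25 = -3.5070
Δθ = θ'−θ = -0.488829;  (v·dt/L) = 6.8000·0.25/1.6 = 1.062500
tan δ = Δθ·L/(v·dt) = -0.460074  →  δ = -0.4312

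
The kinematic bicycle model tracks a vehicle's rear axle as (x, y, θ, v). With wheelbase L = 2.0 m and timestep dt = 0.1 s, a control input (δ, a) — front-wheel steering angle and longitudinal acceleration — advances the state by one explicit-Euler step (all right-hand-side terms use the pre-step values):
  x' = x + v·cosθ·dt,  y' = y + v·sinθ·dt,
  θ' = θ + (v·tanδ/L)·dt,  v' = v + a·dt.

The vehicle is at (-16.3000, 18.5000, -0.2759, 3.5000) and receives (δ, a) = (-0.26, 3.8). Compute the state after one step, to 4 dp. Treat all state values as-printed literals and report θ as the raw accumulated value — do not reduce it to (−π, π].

(-15.9632, 18.4047, -0.3225, 3.8800)

x' = -16.3000 + 3.5000·cos(-0.2759)·0.1 = -15.9632
y' = 18.5000 + 3.5000·sin(-0.2759)·0.1 = 18.4047
θ' = -0.2759 + (3.5000/2.0)·tan(-0.26)·0.1 = -0.3225
v' = 3.5000 + 3.8000·0.1 = 3.8800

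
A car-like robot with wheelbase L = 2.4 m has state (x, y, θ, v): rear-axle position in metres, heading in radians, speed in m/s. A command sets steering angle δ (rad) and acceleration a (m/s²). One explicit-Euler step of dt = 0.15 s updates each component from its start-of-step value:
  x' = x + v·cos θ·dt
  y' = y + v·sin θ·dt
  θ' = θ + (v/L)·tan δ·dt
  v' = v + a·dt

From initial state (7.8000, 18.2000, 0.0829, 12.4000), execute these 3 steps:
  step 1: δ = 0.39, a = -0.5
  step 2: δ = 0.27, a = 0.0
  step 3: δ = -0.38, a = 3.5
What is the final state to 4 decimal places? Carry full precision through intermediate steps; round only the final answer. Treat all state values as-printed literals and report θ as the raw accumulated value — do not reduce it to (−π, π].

after step 1 (δ=0.39, a=-0.5): (9.653612, 18.354017, 0.401468, 12.325000)
after step 2 (δ=0.27, a=0.0): (11.355365, 19.076453, 0.614658, 12.325000)
after step 3 (δ=-0.38, a=3.5): (12.865740, 20.142588, 0.306985, 12.850000)

(12.8657, 20.1426, 0.3070, 12.8500)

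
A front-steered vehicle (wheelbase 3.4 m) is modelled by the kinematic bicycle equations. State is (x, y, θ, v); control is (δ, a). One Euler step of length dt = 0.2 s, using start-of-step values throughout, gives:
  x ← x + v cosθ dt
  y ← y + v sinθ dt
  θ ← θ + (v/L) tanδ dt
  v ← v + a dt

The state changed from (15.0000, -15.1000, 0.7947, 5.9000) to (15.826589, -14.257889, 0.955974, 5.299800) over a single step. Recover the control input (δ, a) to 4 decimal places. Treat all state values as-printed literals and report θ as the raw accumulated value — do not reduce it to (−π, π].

a = (v'−v)/dt = (-0.600200)/0.2 = -3.0010
Δθ = θ'−θ = 0.161274;  (v·dt/L) = 5.9000·0.2/3.4 = 0.347059
tan δ = Δθ·L/(v·dt) = 0.464688  →  δ = 0.4350

δ = 0.4350, a = -3.0010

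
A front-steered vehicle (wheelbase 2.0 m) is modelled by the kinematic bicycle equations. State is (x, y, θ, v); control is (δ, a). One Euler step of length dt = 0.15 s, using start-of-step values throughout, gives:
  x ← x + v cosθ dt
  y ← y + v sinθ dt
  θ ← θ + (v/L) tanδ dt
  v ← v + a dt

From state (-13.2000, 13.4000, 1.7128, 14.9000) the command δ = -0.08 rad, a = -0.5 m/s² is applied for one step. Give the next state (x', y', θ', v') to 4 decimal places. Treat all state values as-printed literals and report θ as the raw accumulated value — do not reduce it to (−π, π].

(-13.5163, 15.6125, 1.6232, 14.8250)

x' = -13.2000 + 14.9000·cos(1.7128)·0.15 = -13.5163
y' = 13.4000 + 14.9000·sin(1.7128)·0.15 = 15.6125
θ' = 1.7128 + (14.9000/2.0)·tan(-0.08)·0.15 = 1.6232
v' = 14.9000 − 0.5000·0.15 = 14.8250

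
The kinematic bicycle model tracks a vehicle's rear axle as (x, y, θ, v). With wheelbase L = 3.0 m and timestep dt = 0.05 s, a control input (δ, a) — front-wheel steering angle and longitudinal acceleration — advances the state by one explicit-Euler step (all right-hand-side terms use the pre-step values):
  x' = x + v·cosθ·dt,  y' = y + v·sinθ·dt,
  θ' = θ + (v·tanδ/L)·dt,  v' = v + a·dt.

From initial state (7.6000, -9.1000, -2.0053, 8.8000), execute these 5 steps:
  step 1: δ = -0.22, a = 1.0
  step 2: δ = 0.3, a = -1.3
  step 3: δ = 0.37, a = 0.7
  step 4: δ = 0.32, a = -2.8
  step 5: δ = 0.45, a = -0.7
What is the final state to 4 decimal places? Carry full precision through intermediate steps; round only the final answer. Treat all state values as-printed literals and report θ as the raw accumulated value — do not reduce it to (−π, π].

after step 1 (δ=-0.22, a=1.0): (7.414777, -9.499115, -2.038098, 8.850000)
after step 2 (δ=0.3, a=-1.3): (7.215441, -9.894173, -1.992470, 8.785000)
after step 3 (δ=0.37, a=0.7): (7.035661, -10.294947, -1.935681, 8.820000)
after step 4 (δ=0.32, a=-2.8): (6.878294, -10.706914, -1.886967, 8.680000)
after step 5 (δ=0.45, a=-0.7): (6.743351, -11.119402, -1.817085, 8.645000)

(6.7434, -11.1194, -1.8171, 8.6450)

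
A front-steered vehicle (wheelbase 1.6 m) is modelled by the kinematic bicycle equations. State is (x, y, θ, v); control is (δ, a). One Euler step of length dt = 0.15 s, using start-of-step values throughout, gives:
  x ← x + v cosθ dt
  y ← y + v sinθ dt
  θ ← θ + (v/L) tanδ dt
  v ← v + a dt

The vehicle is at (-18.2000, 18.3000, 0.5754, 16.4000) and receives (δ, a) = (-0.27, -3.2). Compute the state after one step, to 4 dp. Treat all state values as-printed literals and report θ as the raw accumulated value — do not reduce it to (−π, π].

x' = -18.2000 + 16.4000·cos(0.5754)·0.15 = -16.1361
y' = 18.3000 + 16.4000·sin(0.5754)·0.15 = 19.6387
θ' = 0.5754 + (16.4000/1.6)·tan(-0.27)·0.15 = 0.1499
v' = 16.4000 − 3.2000·0.15 = 15.9200

(-16.1361, 19.6387, 0.1499, 15.9200)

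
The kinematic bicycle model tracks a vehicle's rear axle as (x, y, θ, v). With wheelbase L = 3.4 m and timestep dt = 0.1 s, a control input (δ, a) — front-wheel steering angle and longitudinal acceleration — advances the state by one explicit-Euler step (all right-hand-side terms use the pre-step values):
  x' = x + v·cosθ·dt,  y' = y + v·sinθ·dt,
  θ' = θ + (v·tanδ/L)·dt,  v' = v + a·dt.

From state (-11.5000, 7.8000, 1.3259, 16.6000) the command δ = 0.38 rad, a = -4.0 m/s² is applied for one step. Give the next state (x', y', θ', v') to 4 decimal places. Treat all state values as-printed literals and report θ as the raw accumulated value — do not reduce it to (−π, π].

x' = -11.5000 + 16.6000·cos(1.3259)·0.1 = -11.0975
y' = 7.8000 + 16.6000·sin(1.3259)·0.1 = 9.4105
θ' = 1.3259 + (16.6000/3.4)·tan(0.38)·0.1 = 1.5209
v' = 16.6000 − 4.0000·0.1 = 16.2000

(-11.0975, 9.4105, 1.5209, 16.2000)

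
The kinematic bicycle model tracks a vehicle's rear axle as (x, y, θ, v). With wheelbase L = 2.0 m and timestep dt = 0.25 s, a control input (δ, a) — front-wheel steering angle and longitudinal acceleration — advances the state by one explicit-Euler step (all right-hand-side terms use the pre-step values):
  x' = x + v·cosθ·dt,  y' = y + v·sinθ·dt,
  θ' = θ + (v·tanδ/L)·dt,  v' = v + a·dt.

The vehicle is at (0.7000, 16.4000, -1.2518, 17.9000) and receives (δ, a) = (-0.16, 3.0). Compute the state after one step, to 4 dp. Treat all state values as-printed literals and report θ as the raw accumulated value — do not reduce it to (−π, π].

x' = 0.7000 + 17.9000·cos(-1.2518)·0.25 = 2.1034
y' = 16.4000 + 17.9000·sin(-1.2518)·0.25 = 12.1508
θ' = -1.2518 + (17.9000/2.0)·tan(-0.16)·0.25 = -1.6129
v' = 17.9000 + 3.0000·0.25 = 18.6500

(2.1034, 12.1508, -1.6129, 18.6500)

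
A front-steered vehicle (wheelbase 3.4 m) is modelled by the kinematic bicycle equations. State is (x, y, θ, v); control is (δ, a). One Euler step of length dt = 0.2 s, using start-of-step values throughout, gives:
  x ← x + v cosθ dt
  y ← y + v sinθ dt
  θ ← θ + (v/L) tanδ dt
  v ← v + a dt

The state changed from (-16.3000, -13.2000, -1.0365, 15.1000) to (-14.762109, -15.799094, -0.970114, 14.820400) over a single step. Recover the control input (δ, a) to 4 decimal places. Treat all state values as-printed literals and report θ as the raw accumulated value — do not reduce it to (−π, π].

a = (v'−v)/dt = (-0.279600)/0.2 = -1.3980
Δθ = θ'−θ = 0.066386;  (v·dt/L) = 15.1000·0.2/3.4 = 0.888235
tan δ = Δθ·L/(v·dt) = 0.074739  →  δ = 0.0746

δ = 0.0746, a = -1.3980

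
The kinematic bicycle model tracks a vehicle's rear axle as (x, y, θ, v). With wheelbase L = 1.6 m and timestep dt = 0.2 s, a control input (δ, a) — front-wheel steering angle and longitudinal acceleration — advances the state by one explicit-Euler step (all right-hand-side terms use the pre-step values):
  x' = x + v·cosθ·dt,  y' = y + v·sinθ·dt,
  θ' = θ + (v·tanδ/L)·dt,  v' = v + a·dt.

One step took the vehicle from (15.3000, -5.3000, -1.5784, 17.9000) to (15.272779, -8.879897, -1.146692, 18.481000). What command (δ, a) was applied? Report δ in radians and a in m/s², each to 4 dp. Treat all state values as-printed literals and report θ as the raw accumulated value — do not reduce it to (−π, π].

a = (v'−v)/dt = (0.581000)/0.2 = 2.9050
Δθ = θ'−θ = 0.431708;  (v·dt/L) = 17.9000·0.2/1.6 = 2.237500
tan δ = Δθ·L/(v·dt) = 0.192942  →  δ = 0.1906

δ = 0.1906, a = 2.9050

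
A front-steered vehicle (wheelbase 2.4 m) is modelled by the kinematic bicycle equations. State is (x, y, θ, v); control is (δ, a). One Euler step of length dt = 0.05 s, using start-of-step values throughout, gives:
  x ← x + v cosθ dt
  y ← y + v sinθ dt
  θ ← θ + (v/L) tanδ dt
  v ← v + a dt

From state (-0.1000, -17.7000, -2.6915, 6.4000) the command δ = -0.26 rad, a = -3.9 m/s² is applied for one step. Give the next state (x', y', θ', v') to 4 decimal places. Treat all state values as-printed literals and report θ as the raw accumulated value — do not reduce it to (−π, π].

x' = -0.1000 + 6.4000·cos(-2.6915)·0.05 = -0.3881
y' = -17.7000 + 6.4000·sin(-2.6915)·0.05 = -17.8392
θ' = -2.6915 + (6.4000/2.4)·tan(-0.26)·0.05 = -2.7270
v' = 6.4000 − 3.9000·0.05 = 6.2050

(-0.3881, -17.8392, -2.7270, 6.2050)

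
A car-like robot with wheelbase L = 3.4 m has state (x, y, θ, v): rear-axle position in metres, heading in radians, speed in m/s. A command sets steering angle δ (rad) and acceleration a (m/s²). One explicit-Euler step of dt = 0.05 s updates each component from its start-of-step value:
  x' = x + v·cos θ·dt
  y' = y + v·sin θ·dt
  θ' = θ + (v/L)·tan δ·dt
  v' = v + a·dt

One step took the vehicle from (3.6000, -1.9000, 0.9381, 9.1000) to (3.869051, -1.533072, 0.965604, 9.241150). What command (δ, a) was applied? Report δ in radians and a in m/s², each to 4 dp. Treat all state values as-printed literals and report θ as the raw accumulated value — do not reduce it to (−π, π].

a = (v'−v)/dt = (0.141150)/0.05 = 2.8230
Δθ = θ'−θ = 0.027504;  (v·dt/L) = 9.1000·0.05/3.4 = 0.133824
tan δ = Δθ·L/(v·dt) = 0.205524  →  δ = 0.2027

δ = 0.2027, a = 2.8230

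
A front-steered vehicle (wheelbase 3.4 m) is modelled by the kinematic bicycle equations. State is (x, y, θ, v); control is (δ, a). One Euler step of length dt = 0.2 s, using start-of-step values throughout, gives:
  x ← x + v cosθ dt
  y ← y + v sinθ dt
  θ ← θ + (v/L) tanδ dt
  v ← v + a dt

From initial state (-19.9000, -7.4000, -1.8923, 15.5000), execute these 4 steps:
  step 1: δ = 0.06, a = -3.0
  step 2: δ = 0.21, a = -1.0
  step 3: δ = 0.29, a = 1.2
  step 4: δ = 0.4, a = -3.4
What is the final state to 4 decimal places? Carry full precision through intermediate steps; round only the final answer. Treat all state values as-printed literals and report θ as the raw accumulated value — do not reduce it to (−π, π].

(-21.3703, -19.0871, -1.0211, 14.2600)

after step 1 (δ=0.06, a=-3.0): (-20.879580, -10.341160, -1.837528, 14.900000)
after step 2 (δ=0.21, a=-1.0): (-21.665050, -13.215780, -1.650715, 14.700000)
after step 3 (δ=0.29, a=1.2): (-21.899761, -16.146396, -1.392676, 14.940000)
after step 4 (δ=0.4, a=-3.4): (-21.370348, -19.087121, -1.021115, 14.260000)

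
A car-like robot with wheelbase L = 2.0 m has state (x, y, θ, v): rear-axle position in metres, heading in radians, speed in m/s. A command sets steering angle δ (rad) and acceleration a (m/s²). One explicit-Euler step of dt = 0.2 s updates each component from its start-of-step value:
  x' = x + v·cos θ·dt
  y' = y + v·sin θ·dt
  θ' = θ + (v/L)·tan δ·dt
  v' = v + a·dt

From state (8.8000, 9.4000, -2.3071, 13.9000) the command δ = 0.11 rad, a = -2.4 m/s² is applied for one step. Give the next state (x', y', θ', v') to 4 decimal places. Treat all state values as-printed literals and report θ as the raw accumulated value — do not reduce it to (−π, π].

(6.9331, 7.3401, -2.1536, 13.4200)

x' = 8.8000 + 13.9000·cos(-2.3071)·0.2 = 6.9331
y' = 9.4000 + 13.9000·sin(-2.3071)·0.2 = 7.3401
θ' = -2.3071 + (13.9000/2.0)·tan(0.11)·0.2 = -2.1536
v' = 13.9000 − 2.4000·0.2 = 13.4200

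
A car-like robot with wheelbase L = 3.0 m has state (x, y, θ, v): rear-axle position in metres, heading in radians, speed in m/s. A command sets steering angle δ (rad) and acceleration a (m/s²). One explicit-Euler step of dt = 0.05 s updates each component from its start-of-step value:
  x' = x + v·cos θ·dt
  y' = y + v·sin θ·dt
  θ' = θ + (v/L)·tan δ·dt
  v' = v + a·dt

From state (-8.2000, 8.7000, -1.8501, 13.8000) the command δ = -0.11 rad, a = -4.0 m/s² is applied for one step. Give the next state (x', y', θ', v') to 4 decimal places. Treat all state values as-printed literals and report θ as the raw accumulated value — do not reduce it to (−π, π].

(-8.3902, 8.0367, -1.8755, 13.6000)

x' = -8.2000 + 13.8000·cos(-1.8501)·0.05 = -8.3902
y' = 8.7000 + 13.8000·sin(-1.8501)·0.05 = 8.0367
θ' = -1.8501 + (13.8000/3.0)·tan(-0.11)·0.05 = -1.8755
v' = 13.8000 − 4.0000·0.05 = 13.6000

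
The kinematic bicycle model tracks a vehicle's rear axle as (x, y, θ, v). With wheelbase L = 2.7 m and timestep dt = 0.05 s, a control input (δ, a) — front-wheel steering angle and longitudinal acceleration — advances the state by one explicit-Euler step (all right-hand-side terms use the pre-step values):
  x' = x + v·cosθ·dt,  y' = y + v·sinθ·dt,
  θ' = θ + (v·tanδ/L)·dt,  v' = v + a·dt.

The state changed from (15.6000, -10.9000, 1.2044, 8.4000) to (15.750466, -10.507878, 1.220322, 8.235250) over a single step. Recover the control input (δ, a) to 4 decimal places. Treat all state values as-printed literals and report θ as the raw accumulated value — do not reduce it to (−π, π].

δ = 0.1020, a = -3.2950

a = (v'−v)/dt = (-0.164750)/0.05 = -3.2950
Δθ = θ'−θ = 0.015922;  (v·dt/L) = 8.4000·0.05/2.7 = 0.155556
tan δ = Δθ·L/(v·dt) = 0.102356  →  δ = 0.1020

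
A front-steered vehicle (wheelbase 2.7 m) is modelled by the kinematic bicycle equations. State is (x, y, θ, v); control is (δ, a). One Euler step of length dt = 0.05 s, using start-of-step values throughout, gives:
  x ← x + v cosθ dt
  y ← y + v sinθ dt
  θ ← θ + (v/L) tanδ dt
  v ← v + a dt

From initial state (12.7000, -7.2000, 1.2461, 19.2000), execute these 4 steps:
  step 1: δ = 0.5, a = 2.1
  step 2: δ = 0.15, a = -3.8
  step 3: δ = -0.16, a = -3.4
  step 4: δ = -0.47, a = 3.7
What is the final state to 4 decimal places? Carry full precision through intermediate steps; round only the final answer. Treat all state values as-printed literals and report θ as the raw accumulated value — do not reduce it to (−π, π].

after step 1 (δ=0.5, a=2.1): (13.006260, -6.290162, 1.440341, 19.305000)
after step 2 (δ=0.15, a=-3.8): (13.131825, -5.333114, 1.494372, 19.115000)
after step 3 (δ=-0.16, a=-3.4): (13.204797, -4.380154, 1.437246, 18.945000)
after step 4 (δ=-0.47, a=3.7): (13.330927, -3.441339, 1.259035, 19.130000)

(13.3309, -3.4413, 1.2590, 19.1300)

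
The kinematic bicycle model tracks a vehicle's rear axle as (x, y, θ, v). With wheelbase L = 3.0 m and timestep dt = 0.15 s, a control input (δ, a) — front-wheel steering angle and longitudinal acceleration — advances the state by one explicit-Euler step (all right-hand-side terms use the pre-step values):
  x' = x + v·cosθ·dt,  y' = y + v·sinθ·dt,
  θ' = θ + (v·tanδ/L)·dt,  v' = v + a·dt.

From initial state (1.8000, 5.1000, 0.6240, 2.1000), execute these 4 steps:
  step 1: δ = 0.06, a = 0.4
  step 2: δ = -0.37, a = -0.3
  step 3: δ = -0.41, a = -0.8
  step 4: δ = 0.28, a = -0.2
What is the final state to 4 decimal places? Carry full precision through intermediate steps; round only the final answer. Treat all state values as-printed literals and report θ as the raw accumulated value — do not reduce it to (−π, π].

(2.8376, 5.8056, 0.5711, 1.9650)

after step 1 (δ=0.06, a=0.4): (2.055638, 5.284050, 0.630308, 2.160000)
after step 2 (δ=-0.37, a=-0.3): (2.317380, 5.475014, 0.588418, 2.115000)
after step 3 (δ=-0.41, a=-0.8): (2.581275, 5.651102, 0.542456, 1.995000)
after step 4 (δ=0.28, a=-0.2): (2.837565, 5.805587, 0.571140, 1.965000)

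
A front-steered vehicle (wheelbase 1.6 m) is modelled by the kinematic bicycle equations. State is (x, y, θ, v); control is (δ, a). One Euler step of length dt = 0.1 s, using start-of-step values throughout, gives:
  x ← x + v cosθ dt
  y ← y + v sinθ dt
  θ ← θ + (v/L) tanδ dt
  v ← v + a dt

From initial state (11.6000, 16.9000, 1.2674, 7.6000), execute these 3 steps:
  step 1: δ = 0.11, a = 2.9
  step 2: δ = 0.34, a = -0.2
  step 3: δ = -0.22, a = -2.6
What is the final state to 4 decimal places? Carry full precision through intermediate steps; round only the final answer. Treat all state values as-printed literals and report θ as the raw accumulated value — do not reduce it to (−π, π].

(12.0831, 19.1743, 1.3843, 7.6100)

after step 1 (δ=0.11, a=2.9): (11.827060, 17.625289, 1.319862, 7.890000)
after step 2 (δ=0.34, a=-0.2): (12.022976, 18.389578, 1.494298, 7.870000)
after step 3 (δ=-0.22, a=-2.6): (12.083121, 19.174276, 1.384305, 7.610000)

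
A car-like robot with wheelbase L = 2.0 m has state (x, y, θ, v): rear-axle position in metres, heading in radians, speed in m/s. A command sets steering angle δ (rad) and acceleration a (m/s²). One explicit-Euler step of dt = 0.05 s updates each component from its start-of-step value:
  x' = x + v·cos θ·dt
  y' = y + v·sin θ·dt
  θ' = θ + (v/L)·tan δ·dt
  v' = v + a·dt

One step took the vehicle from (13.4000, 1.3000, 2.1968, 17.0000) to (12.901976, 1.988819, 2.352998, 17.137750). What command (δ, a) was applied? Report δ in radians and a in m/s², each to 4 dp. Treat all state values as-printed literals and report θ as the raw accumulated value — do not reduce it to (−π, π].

a = (v'−v)/dt = (0.137750)/0.05 = 2.7550
Δθ = θ'−θ = 0.156198;  (v·dt/L) = 17.0000·0.05/2.0 = 0.425000
tan δ = Δθ·L/(v·dt) = 0.367525  →  δ = 0.3522

δ = 0.3522, a = 2.7550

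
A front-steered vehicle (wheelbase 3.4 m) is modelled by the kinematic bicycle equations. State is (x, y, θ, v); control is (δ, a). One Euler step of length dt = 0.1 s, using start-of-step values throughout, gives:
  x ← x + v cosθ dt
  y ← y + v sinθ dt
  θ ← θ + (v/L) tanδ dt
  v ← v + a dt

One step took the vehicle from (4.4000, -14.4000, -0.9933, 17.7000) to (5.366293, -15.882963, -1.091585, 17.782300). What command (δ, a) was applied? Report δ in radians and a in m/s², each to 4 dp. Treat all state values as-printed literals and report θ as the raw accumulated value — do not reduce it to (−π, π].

δ = -0.1866, a = 0.8230

a = (v'−v)/dt = (0.082300)/0.1 = 0.8230
Δθ = θ'−θ = -0.098285;  (v·dt/L) = 17.7000·0.1/3.4 = 0.520588
tan δ = Δθ·L/(v·dt) = -0.188796  →  δ = -0.1866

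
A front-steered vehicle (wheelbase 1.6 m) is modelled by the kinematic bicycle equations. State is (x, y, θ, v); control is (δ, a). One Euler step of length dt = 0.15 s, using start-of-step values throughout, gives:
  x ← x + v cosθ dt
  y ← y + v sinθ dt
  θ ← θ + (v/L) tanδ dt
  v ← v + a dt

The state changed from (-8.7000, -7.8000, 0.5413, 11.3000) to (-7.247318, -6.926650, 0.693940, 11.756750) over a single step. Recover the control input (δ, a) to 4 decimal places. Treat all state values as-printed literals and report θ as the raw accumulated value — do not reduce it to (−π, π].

δ = 0.1431, a = 3.0450

a = (v'−v)/dt = (0.456750)/0.15 = 3.0450
Δθ = θ'−θ = 0.152640;  (v·dt/L) = 11.3000·0.15/1.6 = 1.059375
tan δ = Δθ·L/(v·dt) = 0.144085  →  δ = 0.1431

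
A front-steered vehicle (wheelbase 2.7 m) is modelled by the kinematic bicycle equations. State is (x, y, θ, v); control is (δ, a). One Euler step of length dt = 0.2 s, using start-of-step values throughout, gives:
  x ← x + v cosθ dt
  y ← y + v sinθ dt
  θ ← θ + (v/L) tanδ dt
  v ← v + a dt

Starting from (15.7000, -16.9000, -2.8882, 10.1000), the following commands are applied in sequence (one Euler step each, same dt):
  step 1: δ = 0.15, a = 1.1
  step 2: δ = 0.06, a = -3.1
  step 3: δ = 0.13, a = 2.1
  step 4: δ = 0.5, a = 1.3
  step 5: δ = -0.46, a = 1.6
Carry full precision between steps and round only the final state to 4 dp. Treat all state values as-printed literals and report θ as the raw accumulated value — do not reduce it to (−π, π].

(7.0056, -21.5515, -2.6067, 10.7000)

after step 1 (δ=0.15, a=1.1): (13.744504, -17.406393, -2.775128, 10.320000)
after step 2 (δ=0.06, a=-3.1): (11.817553, -18.145959, -2.729207, 9.700000)
after step 3 (δ=0.13, a=2.1): (10.040189, -18.923504, -2.635269, 10.120000)
after step 4 (δ=0.5, a=1.3): (8.270133, -19.905073, -2.225745, 10.380000)
after step 5 (δ=-0.46, a=1.6): (7.005603, -21.551505, -2.606690, 10.700000)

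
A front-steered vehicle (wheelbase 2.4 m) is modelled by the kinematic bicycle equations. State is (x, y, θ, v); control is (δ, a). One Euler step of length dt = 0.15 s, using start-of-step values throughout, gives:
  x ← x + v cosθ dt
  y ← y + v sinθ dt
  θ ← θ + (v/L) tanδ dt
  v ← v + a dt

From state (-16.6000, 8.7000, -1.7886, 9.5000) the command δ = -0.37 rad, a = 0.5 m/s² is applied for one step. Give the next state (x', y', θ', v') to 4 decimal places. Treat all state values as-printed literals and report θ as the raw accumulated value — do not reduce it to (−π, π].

x' = -16.6000 + 9.5000·cos(-1.7886)·0.15 = -16.9079
y' = 8.7000 + 9.5000·sin(-1.7886)·0.15 = 7.3087
θ' = -1.7886 + (9.5000/2.4)·tan(-0.37)·0.15 = -2.0189
v' = 9.5000 + 0.5000·0.15 = 9.5750

(-16.9079, 7.3087, -2.0189, 9.5750)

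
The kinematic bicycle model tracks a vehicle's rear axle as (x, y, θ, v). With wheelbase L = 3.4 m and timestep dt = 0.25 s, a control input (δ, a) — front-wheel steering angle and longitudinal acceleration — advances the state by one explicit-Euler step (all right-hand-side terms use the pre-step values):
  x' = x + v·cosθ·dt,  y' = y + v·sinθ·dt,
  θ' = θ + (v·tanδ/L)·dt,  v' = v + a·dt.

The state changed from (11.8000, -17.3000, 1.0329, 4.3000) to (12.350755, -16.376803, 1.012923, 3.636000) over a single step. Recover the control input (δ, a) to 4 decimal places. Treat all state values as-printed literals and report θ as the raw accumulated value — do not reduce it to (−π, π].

δ = -0.0631, a = -2.6560

a = (v'−v)/dt = (-0.664000)/0.25 = -2.6560
Δθ = θ'−θ = -0.019977;  (v·dt/L) = 4.3000·0.25/3.4 = 0.316176
tan δ = Δθ·L/(v·dt) = -0.063183  →  δ = -0.0631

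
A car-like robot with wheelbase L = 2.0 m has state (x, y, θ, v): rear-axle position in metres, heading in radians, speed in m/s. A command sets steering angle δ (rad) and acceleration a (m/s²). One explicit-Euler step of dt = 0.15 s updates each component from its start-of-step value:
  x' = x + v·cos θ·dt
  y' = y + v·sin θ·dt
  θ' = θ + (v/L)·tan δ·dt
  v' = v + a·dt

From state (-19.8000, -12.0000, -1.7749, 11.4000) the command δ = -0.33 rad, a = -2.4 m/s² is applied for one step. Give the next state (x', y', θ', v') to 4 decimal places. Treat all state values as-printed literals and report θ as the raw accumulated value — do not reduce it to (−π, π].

x' = -19.8000 + 11.4000·cos(-1.7749)·0.15 = -20.1466
y' = -12.0000 + 11.4000·sin(-1.7749)·0.15 = -13.6745
θ' = -1.7749 + (11.4000/2.0)·tan(-0.33)·0.15 = -2.0678
v' = 11.4000 − 2.4000·0.15 = 11.0400

(-20.1466, -13.6745, -2.0678, 11.0400)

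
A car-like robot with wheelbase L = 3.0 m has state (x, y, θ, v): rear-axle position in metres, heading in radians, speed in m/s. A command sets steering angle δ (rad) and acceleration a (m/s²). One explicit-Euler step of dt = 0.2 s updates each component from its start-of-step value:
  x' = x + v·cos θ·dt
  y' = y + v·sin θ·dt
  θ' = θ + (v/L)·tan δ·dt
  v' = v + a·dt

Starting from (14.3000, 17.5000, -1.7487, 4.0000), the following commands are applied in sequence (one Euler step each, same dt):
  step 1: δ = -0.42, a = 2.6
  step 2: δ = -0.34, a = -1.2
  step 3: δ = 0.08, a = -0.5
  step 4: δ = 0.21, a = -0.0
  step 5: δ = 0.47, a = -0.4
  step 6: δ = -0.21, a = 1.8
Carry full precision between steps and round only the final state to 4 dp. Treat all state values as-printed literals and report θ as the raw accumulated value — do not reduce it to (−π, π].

after step 1 (δ=-0.42, a=2.6): (14.158427, 16.712627, -1.867786, 4.520000)
after step 2 (δ=-0.34, a=-1.2): (13.893877, 15.848202, -1.974379, 4.280000)
after step 3 (δ=0.08, a=-0.5): (13.557713, 15.060973, -1.951503, 4.180000)
after step 4 (δ=0.21, a=-0.0): (13.247075, 14.284829, -1.892108, 4.180000)
after step 5 (δ=0.47, a=-0.4): (12.983057, 13.491614, -1.750554, 4.100000)
after step 6 (δ=-0.21, a=1.8): (12.836448, 12.684826, -1.808813, 4.460000)

(12.8364, 12.6848, -1.8088, 4.4600)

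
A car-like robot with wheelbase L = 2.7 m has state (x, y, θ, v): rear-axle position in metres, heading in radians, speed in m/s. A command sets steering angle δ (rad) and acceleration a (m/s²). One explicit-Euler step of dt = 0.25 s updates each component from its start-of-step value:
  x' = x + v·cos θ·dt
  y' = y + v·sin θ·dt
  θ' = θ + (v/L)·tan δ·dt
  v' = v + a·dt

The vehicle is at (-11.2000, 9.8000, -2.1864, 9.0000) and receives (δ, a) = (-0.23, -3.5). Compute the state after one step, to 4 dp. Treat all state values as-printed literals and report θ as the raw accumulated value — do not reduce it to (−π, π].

(-12.4993, 7.9630, -2.3815, 8.1250)

x' = -11.2000 + 9.0000·cos(-2.1864)·0.25 = -12.4993
y' = 9.8000 + 9.0000·sin(-2.1864)·0.25 = 7.9630
θ' = -2.1864 + (9.0000/2.7)·tan(-0.23)·0.25 = -2.3815
v' = 9.0000 − 3.5000·0.25 = 8.1250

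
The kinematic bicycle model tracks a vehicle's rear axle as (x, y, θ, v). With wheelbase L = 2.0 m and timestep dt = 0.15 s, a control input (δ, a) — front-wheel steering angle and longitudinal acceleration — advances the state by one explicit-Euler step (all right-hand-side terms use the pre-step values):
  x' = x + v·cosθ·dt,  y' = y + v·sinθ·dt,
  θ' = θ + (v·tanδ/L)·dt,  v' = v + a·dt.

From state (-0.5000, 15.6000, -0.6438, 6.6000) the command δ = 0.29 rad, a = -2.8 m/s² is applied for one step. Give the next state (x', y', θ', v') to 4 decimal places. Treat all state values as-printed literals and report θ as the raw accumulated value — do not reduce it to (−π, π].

x' = -0.5000 + 6.6000·cos(-0.6438)·0.15 = 0.2918
y' = 15.6000 + 6.6000·sin(-0.6438)·0.15 = 15.0058
θ' = -0.6438 + (6.6000/2.0)·tan(0.29)·0.15 = -0.4961
v' = 6.6000 − 2.8000·0.15 = 6.1800

(0.2918, 15.0058, -0.4961, 6.1800)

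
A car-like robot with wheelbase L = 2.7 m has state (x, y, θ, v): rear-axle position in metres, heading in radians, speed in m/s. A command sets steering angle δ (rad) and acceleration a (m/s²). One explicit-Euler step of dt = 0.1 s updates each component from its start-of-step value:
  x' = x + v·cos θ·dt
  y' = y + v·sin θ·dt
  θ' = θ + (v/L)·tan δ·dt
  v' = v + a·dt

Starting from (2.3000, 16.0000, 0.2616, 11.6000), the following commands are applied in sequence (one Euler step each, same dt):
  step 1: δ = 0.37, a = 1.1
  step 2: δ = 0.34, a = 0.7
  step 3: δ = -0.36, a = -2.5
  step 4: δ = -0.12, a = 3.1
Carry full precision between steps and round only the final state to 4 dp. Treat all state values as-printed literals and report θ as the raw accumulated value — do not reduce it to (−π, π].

(6.5241, 17.9009, 0.3659, 11.8400)

after step 1 (δ=0.37, a=1.1): (3.420534, 16.300007, 0.428238, 11.710000)
after step 2 (δ=0.34, a=0.7): (4.485791, 16.786286, 0.581655, 11.780000)
after step 3 (δ=-0.36, a=-2.5): (5.470075, 17.433487, 0.417431, 11.530000)
after step 4 (δ=-0.12, a=3.1): (6.524071, 17.900929, 0.365939, 11.840000)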